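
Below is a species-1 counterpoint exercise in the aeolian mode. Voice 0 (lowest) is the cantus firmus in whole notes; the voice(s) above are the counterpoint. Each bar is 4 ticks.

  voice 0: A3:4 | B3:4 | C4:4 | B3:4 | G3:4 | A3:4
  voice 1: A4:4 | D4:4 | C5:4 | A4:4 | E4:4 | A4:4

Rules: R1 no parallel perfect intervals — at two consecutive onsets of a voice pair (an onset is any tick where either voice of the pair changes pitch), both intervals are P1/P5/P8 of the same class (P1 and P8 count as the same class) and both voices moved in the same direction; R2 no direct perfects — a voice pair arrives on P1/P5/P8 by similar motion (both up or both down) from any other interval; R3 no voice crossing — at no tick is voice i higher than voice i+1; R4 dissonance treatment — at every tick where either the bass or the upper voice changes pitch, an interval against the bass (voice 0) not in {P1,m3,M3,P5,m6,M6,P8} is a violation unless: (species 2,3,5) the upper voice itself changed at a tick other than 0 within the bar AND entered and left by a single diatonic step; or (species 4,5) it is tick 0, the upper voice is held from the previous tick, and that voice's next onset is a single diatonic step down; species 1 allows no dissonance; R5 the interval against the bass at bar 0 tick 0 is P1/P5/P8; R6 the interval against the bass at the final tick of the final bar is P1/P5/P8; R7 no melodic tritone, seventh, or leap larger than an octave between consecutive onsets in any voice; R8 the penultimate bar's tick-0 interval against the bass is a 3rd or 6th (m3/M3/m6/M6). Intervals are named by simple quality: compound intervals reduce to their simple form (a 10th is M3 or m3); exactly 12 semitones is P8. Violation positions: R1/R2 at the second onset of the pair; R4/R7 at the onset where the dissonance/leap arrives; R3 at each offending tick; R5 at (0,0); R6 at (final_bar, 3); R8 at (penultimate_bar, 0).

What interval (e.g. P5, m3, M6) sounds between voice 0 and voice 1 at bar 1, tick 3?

m3

voice 0=B3 voice 1=D4 -> m3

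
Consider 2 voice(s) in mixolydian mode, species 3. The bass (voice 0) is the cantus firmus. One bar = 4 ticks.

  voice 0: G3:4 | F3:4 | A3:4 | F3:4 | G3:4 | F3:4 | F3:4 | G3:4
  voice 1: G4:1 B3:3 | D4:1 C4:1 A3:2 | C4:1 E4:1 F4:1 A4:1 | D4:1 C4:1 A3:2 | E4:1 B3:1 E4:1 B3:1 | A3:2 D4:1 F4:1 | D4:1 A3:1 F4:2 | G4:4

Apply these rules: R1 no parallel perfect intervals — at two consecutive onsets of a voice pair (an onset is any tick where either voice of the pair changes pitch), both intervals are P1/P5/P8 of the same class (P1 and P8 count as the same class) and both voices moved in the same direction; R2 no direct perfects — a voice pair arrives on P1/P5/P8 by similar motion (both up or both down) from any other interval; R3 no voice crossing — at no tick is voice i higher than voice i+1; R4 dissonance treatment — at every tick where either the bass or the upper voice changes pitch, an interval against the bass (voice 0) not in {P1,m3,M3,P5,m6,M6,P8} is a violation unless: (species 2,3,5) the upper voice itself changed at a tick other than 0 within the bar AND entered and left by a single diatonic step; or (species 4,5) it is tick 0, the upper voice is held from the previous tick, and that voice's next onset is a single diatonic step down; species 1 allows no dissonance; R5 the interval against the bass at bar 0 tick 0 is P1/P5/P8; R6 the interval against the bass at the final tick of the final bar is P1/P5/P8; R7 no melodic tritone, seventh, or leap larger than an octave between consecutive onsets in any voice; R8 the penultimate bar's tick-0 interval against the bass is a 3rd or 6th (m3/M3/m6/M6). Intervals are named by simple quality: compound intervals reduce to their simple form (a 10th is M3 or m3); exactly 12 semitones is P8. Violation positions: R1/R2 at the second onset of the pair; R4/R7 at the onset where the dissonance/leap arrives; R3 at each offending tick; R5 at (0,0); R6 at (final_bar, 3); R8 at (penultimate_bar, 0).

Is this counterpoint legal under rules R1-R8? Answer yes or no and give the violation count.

bar 0: v0=G3 v1=G4 (P8)
bar 1: v0=F3 v1=D4 (M6)
bar 2: v0=A3 v1=C4 (m3)
bar 3: v0=F3 v1=D4 (M6)
bar 4: v0=G3 v1=E4 (M6)
bar 5: v0=F3 v1=A3 (M3)
bar 6: v0=F3 v1=D4 (M6)
bar 7: v0=G3 v1=G4 (P8)
  R1 @ bar7.0: F3/F4 P8 -> G3/G4 P8 similar

No (1 violations)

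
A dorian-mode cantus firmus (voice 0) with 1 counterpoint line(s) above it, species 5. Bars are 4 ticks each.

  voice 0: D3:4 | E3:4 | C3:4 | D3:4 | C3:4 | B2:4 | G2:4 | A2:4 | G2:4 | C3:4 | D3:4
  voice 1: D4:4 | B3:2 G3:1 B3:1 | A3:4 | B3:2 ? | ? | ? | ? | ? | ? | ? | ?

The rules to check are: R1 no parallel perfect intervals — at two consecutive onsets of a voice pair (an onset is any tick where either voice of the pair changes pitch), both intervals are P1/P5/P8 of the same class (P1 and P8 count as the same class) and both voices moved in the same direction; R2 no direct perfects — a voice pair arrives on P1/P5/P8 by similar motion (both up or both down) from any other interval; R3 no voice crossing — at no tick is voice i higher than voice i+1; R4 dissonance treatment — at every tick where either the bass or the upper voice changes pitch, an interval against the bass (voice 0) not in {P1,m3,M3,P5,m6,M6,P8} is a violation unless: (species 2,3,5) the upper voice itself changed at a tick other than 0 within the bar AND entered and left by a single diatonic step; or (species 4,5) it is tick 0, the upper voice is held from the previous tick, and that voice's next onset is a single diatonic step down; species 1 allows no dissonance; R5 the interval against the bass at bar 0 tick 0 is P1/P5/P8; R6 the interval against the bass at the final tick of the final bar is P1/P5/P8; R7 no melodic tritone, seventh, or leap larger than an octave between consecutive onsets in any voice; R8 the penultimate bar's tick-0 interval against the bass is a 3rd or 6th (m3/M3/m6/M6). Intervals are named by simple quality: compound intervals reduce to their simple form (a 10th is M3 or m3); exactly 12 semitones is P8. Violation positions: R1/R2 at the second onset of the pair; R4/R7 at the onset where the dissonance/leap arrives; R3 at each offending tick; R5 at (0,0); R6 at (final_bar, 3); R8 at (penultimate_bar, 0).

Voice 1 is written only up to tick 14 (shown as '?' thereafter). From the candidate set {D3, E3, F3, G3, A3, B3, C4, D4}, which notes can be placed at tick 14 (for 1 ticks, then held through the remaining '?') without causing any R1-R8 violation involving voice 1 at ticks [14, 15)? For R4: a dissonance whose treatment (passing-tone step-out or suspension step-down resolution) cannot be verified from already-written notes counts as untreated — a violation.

{A3, B3, D3, D4}

D3: legal
E3: violates R4
F3: violates R7
G3: violates R4
A3: legal
B3: legal
C4: violates R4
D4: legal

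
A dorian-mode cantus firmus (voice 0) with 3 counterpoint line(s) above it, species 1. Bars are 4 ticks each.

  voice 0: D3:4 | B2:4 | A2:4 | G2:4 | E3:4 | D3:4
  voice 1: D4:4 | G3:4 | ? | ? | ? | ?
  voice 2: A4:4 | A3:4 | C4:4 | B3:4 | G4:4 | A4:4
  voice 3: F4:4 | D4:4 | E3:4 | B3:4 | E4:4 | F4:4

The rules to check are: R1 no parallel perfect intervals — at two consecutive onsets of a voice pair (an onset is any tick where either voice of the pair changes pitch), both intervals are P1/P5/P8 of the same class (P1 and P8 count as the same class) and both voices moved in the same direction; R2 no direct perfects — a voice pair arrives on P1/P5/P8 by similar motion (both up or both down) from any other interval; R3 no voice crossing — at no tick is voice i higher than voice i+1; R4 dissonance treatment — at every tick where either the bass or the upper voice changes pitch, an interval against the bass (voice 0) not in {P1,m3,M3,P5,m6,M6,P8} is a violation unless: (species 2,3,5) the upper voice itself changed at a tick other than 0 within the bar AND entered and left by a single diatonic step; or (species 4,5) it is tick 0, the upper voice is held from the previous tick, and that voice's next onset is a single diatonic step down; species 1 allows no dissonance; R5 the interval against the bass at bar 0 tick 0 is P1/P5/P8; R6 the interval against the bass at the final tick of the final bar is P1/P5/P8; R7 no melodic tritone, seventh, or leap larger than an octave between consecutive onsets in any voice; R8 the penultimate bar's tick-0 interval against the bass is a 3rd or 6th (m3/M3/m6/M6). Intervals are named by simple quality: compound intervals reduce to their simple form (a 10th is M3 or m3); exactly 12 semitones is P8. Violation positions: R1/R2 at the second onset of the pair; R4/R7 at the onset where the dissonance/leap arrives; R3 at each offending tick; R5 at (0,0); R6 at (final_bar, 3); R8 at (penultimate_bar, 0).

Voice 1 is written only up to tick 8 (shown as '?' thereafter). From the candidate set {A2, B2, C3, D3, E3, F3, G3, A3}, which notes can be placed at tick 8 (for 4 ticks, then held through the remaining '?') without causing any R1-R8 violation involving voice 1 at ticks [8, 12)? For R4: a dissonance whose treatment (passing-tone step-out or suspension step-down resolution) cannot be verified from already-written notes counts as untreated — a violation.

{A3, C3, F3}

A2: violates R1,R2,R7
B2: violates R4
C3: legal
D3: violates R4
E3: violates R2
F3: legal
G3: violates R4
A3: legal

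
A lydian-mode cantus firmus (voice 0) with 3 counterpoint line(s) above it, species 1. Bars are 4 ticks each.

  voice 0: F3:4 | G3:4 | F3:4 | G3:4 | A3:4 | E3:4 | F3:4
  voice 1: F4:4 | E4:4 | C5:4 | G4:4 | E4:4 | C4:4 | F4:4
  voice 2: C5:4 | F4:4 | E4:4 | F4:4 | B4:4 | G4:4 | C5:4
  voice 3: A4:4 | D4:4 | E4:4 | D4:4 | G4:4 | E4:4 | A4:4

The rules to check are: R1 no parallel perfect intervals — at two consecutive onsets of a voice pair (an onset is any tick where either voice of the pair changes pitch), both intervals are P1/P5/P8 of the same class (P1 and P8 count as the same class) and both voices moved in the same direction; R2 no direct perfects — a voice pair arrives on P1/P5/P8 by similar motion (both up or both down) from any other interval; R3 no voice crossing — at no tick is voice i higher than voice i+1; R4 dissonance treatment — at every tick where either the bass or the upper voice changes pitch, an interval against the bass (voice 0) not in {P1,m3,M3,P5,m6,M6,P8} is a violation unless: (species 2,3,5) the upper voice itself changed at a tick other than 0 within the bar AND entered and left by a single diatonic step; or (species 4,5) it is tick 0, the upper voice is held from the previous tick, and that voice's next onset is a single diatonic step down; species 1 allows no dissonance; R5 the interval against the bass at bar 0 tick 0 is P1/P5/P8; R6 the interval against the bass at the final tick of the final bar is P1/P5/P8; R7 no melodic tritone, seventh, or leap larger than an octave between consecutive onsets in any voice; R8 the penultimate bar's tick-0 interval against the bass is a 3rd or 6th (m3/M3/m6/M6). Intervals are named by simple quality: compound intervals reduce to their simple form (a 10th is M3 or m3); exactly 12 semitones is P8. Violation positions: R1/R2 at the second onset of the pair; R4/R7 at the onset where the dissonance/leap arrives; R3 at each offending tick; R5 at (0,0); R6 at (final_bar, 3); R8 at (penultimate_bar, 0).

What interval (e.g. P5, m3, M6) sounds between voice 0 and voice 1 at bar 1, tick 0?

voice 0=G3 voice 1=E4 -> M6

M6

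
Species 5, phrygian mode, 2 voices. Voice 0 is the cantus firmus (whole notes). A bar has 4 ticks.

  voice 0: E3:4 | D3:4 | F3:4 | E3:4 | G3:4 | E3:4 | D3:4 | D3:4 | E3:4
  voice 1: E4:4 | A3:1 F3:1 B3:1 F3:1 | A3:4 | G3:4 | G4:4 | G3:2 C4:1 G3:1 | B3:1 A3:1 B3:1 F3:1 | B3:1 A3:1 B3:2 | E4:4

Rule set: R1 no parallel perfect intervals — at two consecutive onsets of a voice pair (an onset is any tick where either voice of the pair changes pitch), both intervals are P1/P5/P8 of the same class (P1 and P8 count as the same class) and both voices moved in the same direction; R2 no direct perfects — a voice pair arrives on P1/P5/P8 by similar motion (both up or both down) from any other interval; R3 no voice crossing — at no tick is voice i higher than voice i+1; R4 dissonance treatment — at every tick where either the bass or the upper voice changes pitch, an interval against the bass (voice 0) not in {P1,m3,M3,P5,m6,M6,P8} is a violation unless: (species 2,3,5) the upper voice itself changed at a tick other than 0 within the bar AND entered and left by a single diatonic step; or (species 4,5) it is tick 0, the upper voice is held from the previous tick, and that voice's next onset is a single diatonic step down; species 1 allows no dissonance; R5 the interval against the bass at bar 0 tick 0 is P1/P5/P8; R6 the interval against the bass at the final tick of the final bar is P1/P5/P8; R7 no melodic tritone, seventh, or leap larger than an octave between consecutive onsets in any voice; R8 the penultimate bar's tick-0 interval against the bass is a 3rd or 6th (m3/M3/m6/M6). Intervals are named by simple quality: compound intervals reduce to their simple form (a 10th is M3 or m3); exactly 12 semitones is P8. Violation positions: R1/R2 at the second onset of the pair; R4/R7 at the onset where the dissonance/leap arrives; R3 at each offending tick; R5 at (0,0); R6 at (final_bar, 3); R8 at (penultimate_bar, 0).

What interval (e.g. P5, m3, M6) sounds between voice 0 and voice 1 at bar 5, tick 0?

m3

voice 0=E3 voice 1=G3 -> m3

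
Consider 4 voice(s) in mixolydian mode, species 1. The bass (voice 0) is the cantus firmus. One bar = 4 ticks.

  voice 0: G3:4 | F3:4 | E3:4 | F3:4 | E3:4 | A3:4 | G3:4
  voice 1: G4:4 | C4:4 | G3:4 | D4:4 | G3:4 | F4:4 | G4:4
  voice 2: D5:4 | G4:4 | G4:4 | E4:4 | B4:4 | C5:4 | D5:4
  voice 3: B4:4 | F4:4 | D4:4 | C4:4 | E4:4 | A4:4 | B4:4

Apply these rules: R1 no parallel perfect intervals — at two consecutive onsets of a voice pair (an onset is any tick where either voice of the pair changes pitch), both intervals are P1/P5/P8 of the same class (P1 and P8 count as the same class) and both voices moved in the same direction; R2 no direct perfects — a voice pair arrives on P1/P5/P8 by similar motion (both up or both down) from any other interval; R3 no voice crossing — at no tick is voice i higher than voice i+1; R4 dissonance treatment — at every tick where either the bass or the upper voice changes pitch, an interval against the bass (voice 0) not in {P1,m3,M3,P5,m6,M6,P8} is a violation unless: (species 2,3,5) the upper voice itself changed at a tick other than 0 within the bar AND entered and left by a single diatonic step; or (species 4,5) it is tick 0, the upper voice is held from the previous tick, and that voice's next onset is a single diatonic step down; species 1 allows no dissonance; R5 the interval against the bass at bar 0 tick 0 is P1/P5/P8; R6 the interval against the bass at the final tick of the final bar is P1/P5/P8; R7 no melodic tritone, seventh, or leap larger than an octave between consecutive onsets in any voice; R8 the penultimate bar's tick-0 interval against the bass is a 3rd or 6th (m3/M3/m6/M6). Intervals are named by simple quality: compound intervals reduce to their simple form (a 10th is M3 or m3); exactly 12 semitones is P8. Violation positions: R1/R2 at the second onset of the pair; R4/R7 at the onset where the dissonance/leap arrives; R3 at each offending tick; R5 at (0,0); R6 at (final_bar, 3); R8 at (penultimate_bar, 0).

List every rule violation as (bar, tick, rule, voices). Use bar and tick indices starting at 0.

bar 0: v0=G3 v1=G4 v2=D5 v3=B4 downbeat M3
bar 1: v0=F3 v1=C4 v2=G4 v3=F4 downbeat P8
bar 2: v0=E3 v1=G3 v2=G4 v3=D4 downbeat m7
bar 3: v0=F3 v1=D4 v2=E4 v3=C4 downbeat P5
bar 4: v0=E3 v1=G3 v2=B4 v3=E4 downbeat P8
bar 5: v0=A3 v1=F4 v2=C5 v3=A4 downbeat P8
bar 6: v0=G3 v1=G4 v2=D5 v3=B4 downbeat M3
  -> R3 @ bar 0 tick 0 v(2, 3): D5 above B4
  -> R5 @ bar 0 tick 0 v(0, 3): opens on M3
  -> R3 @ bar 0 tick 1 v(2, 3): D5 above B4
  -> R3 @ bar 0 tick 2 v(2, 3): D5 above B4
  -> R3 @ bar 0 tick 3 v(2, 3): D5 above B4
  -> R1 @ bar 1 tick 0 v(1, 2): G4/D5 P5 -> C4/G4 P5 similar
  -> R2 @ bar 1 tick 0 v(0, 1): G3/G4 P8 -> F3/C4 P5 similar
  -> R2 @ bar 1 tick 0 v(0, 3): G3/B4 M3 -> F3/F4 P8 similar
  -> R3 @ bar 1 tick 0 v(2, 3): G4 above F4
  -> R4 @ bar 1 tick 0 v(0, 2): F3/G4 M2 untreated
  -> R7 @ bar 1 tick 0 v(3,): B4->F4 leap 6st
  -> R3 @ bar 1 tick 1 v(2, 3): G4 above F4
  -> R3 @ bar 1 tick 2 v(2, 3): G4 above F4
  -> R3 @ bar 1 tick 3 v(2, 3): G4 above F4
  -> R2 @ bar 2 tick 0 v(1, 3): C4/F4 P4 -> G3/D4 P5 similar
  -> R3 @ bar 2 tick 0 v(2, 3): G4 above D4
  -> R4 @ bar 2 tick 0 v(0, 3): E3/D4 m7 untreated
  -> R3 @ bar 2 tick 1 v(2, 3): G4 above D4
  -> R3 @ bar 2 tick 2 v(2, 3): G4 above D4
  -> R3 @ bar 2 tick 3 v(2, 3): G4 above D4
  -> R3 @ bar 3 tick 0 v(2, 3): E4 above C4
  -> R4 @ bar 3 tick 0 v(0, 2): F3/E4 M7 untreated
  -> R3 @ bar 3 tick 1 v(2, 3): E4 above C4
  -> R3 @ bar 3 tick 2 v(2, 3): E4 above C4
  -> R3 @ bar 3 tick 3 v(2, 3): E4 above C4
  -> R2 @ bar 4 tick 0 v(2, 3): E4/C4 M3 -> B4/E4 P5 similar
  -> R3 @ bar 4 tick 0 v(2, 3): B4 above E4
  -> R3 @ bar 4 tick 1 v(2, 3): B4 above E4
  -> R3 @ bar 4 tick 2 v(2, 3): B4 above E4
  -> R3 @ bar 4 tick 3 v(2, 3): B4 above E4
  -> R1 @ bar 5 tick 0 v(0, 3): E3/E4 P8 -> A3/A4 P8 similar
  -> R2 @ bar 5 tick 0 v(1, 2): G3/B4 M3 -> F4/C5 P5 similar
  -> R3 @ bar 5 tick 0 v(2, 3): C5 above A4
  -> R7 @ bar 5 tick 0 v(1,): G3->F4 leap 10st
  -> R8 @ bar 5 tick 0 v(0, 3): penult P8 not 3rd/6th
  -> R3 @ bar 5 tick 1 v(2, 3): C5 above A4
  -> R3 @ bar 5 tick 2 v(2, 3): C5 above A4
  -> R3 @ bar 5 tick 3 v(2, 3): C5 above A4
  -> R1 @ bar 6 tick 0 v(1, 2): F4/C5 P5 -> G4/D5 P5 similar
  -> R3 @ bar 6 tick 0 v(2, 3): D5 above B4
  -> R3 @ bar 6 tick 1 v(2, 3): D5 above B4
  -> R3 @ bar 6 tick 2 v(2, 3): D5 above B4
  -> R3 @ bar 6 tick 3 v(2, 3): D5 above B4
  -> R6 @ bar 6 tick 3 v(0, 3): closes on M3

(0, 0, R3, (2, 3))
(0, 0, R5, (0, 3))
(0, 1, R3, (2, 3))
(0, 2, R3, (2, 3))
(0, 3, R3, (2, 3))
(1, 0, R1, (1, 2))
(1, 0, R2, (0, 1))
(1, 0, R2, (0, 3))
(1, 0, R3, (2, 3))
(1, 0, R4, (0, 2))
(1, 0, R7, (3,))
(1, 1, R3, (2, 3))
(1, 2, R3, (2, 3))
(1, 3, R3, (2, 3))
(2, 0, R2, (1, 3))
(2, 0, R3, (2, 3))
(2, 0, R4, (0, 3))
(2, 1, R3, (2, 3))
(2, 2, R3, (2, 3))
(2, 3, R3, (2, 3))
(3, 0, R3, (2, 3))
(3, 0, R4, (0, 2))
(3, 1, R3, (2, 3))
(3, 2, R3, (2, 3))
(3, 3, R3, (2, 3))
(4, 0, R2, (2, 3))
(4, 0, R3, (2, 3))
(4, 1, R3, (2, 3))
(4, 2, R3, (2, 3))
(4, 3, R3, (2, 3))
(5, 0, R1, (0, 3))
(5, 0, R2, (1, 2))
(5, 0, R3, (2, 3))
(5, 0, R7, (1,))
(5, 0, R8, (0, 3))
(5, 1, R3, (2, 3))
(5, 2, R3, (2, 3))
(5, 3, R3, (2, 3))
(6, 0, R1, (1, 2))
(6, 0, R3, (2, 3))
(6, 1, R3, (2, 3))
(6, 2, R3, (2, 3))
(6, 3, R3, (2, 3))
(6, 3, R6, (0, 3))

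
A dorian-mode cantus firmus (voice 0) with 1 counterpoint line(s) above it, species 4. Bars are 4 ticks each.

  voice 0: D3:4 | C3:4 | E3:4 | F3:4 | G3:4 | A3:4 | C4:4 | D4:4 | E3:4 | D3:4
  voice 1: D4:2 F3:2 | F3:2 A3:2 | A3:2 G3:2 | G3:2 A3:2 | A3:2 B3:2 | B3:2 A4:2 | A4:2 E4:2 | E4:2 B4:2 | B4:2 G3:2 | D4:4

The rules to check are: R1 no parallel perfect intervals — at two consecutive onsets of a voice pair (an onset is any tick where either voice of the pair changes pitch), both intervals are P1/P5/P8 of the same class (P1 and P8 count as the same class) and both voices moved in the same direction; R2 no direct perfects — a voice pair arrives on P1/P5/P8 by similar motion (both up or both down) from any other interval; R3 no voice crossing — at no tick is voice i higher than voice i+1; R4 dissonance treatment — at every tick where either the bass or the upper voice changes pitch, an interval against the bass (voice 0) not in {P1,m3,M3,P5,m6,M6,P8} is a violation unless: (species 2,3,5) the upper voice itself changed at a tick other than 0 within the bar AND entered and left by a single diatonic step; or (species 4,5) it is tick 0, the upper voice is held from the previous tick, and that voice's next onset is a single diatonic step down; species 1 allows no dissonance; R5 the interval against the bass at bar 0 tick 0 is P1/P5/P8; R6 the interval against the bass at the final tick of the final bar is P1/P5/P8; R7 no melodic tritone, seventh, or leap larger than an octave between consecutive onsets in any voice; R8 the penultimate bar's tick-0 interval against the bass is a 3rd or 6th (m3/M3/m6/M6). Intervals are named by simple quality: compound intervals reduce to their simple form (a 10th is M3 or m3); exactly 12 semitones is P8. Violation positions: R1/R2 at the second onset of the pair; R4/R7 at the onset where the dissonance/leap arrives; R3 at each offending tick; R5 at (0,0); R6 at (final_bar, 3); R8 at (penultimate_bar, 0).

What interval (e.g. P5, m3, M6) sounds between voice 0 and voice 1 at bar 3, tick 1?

M2

voice 0=F3 voice 1=G3 -> M2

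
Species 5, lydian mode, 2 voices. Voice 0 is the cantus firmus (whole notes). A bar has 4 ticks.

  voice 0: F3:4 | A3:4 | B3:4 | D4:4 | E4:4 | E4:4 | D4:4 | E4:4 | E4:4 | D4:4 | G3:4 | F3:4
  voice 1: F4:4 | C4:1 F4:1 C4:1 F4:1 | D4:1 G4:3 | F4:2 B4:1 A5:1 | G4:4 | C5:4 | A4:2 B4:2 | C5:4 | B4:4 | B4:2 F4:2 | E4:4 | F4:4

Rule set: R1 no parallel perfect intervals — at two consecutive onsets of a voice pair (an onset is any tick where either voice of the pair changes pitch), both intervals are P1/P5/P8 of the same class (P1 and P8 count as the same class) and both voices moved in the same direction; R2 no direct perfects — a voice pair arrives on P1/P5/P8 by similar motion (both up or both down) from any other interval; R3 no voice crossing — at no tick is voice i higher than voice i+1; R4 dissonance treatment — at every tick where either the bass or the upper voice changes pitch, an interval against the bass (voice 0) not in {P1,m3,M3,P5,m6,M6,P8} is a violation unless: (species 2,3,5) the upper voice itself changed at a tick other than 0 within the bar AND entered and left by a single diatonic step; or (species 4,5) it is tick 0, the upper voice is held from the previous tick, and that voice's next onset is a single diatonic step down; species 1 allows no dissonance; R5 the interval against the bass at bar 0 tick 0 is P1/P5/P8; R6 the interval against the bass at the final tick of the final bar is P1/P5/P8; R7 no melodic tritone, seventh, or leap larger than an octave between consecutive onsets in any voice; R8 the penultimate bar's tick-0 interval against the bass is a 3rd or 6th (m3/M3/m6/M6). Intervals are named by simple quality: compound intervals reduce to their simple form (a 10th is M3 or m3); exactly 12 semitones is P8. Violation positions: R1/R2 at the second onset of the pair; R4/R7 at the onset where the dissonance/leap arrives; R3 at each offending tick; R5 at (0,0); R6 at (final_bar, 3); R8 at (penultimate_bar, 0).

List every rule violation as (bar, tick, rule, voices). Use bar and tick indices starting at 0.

(3, 2, R7, (1,))
(3, 3, R7, (1,))
(4, 0, R7, (1,))
(6, 0, R2, (0, 1))
(9, 2, R7, (1,))

bar 0: v0=F3 v1=F4 downbeat P8
bar 1: v0=A3 v1=C4 downbeat m3
bar 2: v0=B3 v1=D4 downbeat m3
bar 3: v0=D4 v1=F4 downbeat m3
bar 4: v0=E4 v1=G4 downbeat m3
bar 5: v0=E4 v1=C5 downbeat m6
bar 6: v0=D4 v1=A4 downbeat P5
bar 7: v0=E4 v1=C5 downbeat m6
bar 8: v0=E4 v1=B4 downbeat P5
bar 9: v0=D4 v1=B4 downbeat M6
bar 10: v0=G3 v1=E4 downbeat M6
bar 11: v0=F3 v1=F4 downbeat P8
  -> R7 @ bar 3 tick 2 v(1,): F4->B4 leap 6st
  -> R7 @ bar 3 tick 3 v(1,): B4->A5 leap 10st
  -> R7 @ bar 4 tick 0 v(1,): A5->G4 leap 14st
  -> R2 @ bar 6 tick 0 v(0, 1): E4/C5 m6 -> D4/A4 P5 similar
  -> R7 @ bar 9 tick 2 v(1,): B4->F4 leap 6st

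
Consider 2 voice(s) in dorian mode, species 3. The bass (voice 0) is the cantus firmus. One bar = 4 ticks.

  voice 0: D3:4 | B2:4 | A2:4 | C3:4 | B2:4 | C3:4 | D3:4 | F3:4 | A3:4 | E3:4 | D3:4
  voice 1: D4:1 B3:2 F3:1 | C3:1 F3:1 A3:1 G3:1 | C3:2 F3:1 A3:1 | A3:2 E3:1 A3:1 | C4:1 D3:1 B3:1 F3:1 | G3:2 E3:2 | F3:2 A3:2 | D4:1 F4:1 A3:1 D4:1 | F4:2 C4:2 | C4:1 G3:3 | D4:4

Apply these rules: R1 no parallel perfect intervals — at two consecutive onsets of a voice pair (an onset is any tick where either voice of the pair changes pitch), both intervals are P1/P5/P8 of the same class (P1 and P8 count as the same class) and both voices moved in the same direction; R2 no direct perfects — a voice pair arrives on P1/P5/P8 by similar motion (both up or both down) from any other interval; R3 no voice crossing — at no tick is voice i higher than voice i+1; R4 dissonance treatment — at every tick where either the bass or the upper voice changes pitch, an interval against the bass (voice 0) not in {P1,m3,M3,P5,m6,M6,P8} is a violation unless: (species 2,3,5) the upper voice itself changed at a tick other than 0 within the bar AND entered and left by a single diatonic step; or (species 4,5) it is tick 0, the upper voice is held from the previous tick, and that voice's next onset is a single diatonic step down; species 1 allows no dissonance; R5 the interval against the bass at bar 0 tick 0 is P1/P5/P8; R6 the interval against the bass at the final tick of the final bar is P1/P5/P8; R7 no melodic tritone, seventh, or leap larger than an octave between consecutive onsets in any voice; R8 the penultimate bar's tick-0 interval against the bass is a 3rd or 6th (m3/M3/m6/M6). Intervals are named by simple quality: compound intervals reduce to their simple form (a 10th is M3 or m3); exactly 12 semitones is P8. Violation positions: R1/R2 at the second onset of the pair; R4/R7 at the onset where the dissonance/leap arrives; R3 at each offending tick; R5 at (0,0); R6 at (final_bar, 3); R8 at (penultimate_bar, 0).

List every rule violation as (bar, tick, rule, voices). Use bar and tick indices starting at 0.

bar 0: v0=D3 v1=D4 downbeat P8
bar 1: v0=B2 v1=C3 downbeat m2
bar 2: v0=A2 v1=C3 downbeat m3
bar 3: v0=C3 v1=A3 downbeat M6
bar 4: v0=B2 v1=C4 downbeat m2
bar 5: v0=C3 v1=G3 downbeat P5
bar 6: v0=D3 v1=F3 downbeat m3
bar 7: v0=F3 v1=D4 downbeat M6
bar 8: v0=A3 v1=F4 downbeat m6
bar 9: v0=E3 v1=C4 downbeat m6
bar 10: v0=D3 v1=D4 downbeat P8
  -> R7 @ bar 0 tick 3 v(1,): B3->F3 leap 6st
  -> R4 @ bar 1 tick 0 v(0, 1): B2/C3 m2 untreated
  -> R4 @ bar 1 tick 1 v(0, 1): B2/F3 TT untreated
  -> R4 @ bar 1 tick 2 v(0, 1): B2/A3 m7 untreated
  -> R4 @ bar 4 tick 0 v(0, 1): B2/C4 m2 untreated
  -> R7 @ bar 4 tick 1 v(1,): C4->D3 leap 10st
  -> R4 @ bar 4 tick 3 v(0, 1): B2/F3 TT untreated
  -> R7 @ bar 4 tick 3 v(1,): B3->F3 leap 6st
  -> R2 @ bar 5 tick 0 v(0, 1): B2/F3 TT -> C3/G3 P5 similar

(0, 3, R7, (1,))
(1, 0, R4, (0, 1))
(1, 1, R4, (0, 1))
(1, 2, R4, (0, 1))
(4, 0, R4, (0, 1))
(4, 1, R7, (1,))
(4, 3, R4, (0, 1))
(4, 3, R7, (1,))
(5, 0, R2, (0, 1))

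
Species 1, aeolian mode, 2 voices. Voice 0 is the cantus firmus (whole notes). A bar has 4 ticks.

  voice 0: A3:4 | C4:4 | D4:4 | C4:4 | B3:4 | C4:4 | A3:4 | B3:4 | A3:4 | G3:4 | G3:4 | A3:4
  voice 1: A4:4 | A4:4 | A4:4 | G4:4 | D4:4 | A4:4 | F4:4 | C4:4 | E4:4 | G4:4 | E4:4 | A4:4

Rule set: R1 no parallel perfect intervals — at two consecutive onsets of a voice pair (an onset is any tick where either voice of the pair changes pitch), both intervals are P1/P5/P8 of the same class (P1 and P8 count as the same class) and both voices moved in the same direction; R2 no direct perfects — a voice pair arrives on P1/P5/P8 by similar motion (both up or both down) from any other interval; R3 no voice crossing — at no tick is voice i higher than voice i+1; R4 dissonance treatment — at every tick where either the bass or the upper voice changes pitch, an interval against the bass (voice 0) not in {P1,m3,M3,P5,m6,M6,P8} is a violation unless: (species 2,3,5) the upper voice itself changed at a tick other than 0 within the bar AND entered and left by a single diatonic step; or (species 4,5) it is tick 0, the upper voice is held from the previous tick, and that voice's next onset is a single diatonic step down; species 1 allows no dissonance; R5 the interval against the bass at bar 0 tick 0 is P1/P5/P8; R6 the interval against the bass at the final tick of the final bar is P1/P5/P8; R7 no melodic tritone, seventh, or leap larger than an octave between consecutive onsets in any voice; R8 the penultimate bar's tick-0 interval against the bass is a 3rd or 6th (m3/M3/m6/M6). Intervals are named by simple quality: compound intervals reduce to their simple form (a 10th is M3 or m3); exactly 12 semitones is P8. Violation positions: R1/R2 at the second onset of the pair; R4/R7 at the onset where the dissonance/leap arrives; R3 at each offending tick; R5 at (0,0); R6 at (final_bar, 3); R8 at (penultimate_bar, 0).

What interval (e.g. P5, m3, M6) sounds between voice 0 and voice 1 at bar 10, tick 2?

M6

voice 0=G3 voice 1=E4 -> M6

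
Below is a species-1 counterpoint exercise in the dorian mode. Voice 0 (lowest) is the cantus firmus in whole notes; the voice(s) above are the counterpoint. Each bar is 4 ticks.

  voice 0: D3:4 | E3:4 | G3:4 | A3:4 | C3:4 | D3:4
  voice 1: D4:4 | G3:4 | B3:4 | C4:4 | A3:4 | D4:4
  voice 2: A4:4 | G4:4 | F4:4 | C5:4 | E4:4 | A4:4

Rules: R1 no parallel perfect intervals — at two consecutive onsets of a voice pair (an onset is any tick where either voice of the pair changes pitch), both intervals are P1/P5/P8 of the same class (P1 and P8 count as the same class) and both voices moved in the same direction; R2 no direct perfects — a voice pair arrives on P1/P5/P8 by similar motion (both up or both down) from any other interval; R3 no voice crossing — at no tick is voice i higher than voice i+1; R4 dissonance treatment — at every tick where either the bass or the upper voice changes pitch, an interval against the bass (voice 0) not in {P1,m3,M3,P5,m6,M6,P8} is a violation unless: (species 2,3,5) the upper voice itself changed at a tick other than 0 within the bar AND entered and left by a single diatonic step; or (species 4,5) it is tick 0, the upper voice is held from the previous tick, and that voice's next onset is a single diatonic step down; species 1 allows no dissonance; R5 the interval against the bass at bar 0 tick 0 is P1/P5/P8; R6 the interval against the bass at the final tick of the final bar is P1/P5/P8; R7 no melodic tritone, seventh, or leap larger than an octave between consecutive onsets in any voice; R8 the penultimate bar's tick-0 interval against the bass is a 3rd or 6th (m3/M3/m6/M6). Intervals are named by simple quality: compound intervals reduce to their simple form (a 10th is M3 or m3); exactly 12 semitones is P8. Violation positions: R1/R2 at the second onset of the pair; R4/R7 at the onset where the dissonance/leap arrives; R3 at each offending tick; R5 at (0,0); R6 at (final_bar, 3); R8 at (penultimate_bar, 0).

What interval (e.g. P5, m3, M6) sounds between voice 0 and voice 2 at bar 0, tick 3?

voice 0=D3 voice 2=A4 -> P5

P5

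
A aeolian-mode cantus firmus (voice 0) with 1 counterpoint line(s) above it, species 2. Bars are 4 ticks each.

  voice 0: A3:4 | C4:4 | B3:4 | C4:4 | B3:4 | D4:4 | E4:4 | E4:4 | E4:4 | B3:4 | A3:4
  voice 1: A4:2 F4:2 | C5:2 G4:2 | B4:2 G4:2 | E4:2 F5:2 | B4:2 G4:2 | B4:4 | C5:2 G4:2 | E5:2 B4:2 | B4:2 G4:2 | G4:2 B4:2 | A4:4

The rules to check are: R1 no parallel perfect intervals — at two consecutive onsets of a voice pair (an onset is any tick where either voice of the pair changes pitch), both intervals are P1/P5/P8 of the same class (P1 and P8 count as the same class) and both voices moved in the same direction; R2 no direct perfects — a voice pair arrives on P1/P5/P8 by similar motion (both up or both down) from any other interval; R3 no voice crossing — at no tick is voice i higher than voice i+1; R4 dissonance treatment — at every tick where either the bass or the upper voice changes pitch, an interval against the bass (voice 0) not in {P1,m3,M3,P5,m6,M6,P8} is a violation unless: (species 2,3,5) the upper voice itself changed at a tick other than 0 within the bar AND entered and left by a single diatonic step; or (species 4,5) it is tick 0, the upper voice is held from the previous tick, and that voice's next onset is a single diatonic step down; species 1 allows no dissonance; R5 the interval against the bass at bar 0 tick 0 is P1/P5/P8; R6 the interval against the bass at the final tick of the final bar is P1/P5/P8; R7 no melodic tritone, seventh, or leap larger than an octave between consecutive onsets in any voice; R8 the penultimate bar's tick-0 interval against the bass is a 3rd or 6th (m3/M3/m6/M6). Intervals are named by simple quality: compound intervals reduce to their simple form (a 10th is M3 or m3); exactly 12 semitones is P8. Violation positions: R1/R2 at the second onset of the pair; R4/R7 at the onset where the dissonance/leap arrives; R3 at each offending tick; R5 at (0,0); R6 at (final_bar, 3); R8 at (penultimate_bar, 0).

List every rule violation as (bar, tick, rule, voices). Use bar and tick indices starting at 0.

(1, 0, R2, (0, 1))
(3, 2, R4, (0, 1))
(3, 2, R7, (1,))
(4, 0, R2, (0, 1))
(4, 0, R7, (1,))
(10, 0, R1, (0, 1))

bar 0: v0=A3 v1=A4 downbeat P8
bar 1: v0=C4 v1=C5 downbeat P8
bar 2: v0=B3 v1=B4 downbeat P8
bar 3: v0=C4 v1=E4 downbeat M3
bar 4: v0=B3 v1=B4 downbeat P8
bar 5: v0=D4 v1=B4 downbeat M6
bar 6: v0=E4 v1=C5 downbeat m6
bar 7: v0=E4 v1=E5 downbeat P8
bar 8: v0=E4 v1=B4 downbeat P5
bar 9: v0=B3 v1=G4 downbeat m6
bar 10: v0=A3 v1=A4 downbeat P8
  -> R2 @ bar 1 tick 0 v(0, 1): A3/F4 m6 -> C4/C5 P8 similar
  -> R4 @ bar 3 tick 2 v(0, 1): C4/F5 P4 untreated
  -> R7 @ bar 3 tick 2 v(1,): E4->F5 leap 13st
  -> R2 @ bar 4 tick 0 v(0, 1): C4/F5 P4 -> B3/B4 P8 similar
  -> R7 @ bar 4 tick 0 v(1,): F5->B4 leap 6st
  -> R1 @ bar 10 tick 0 v(0, 1): B3/B4 P8 -> A3/A4 P8 similar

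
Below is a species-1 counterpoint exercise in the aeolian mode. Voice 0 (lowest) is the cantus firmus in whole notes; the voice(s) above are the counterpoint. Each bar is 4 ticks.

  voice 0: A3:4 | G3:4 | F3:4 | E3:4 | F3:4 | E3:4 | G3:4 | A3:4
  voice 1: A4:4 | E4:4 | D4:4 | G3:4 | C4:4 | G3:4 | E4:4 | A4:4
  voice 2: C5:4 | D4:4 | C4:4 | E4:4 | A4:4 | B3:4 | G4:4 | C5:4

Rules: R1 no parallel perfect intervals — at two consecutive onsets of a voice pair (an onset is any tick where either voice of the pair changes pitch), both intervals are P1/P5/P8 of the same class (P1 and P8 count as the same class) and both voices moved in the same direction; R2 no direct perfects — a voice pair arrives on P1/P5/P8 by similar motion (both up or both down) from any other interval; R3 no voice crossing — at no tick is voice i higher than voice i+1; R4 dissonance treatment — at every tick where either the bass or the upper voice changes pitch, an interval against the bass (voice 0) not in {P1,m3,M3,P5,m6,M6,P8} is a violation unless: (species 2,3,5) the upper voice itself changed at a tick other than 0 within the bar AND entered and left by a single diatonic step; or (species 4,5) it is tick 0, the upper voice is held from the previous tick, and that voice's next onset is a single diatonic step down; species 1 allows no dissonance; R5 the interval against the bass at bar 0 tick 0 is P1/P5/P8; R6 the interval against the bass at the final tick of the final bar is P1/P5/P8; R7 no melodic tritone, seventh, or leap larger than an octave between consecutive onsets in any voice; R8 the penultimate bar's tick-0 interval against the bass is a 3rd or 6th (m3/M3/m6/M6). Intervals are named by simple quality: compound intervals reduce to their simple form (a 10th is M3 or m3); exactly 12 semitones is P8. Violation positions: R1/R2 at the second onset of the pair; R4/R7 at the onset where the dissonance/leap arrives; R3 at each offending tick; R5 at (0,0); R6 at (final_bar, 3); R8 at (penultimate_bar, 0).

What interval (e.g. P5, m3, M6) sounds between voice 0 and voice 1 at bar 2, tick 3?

M6

voice 0=F3 voice 1=D4 -> M6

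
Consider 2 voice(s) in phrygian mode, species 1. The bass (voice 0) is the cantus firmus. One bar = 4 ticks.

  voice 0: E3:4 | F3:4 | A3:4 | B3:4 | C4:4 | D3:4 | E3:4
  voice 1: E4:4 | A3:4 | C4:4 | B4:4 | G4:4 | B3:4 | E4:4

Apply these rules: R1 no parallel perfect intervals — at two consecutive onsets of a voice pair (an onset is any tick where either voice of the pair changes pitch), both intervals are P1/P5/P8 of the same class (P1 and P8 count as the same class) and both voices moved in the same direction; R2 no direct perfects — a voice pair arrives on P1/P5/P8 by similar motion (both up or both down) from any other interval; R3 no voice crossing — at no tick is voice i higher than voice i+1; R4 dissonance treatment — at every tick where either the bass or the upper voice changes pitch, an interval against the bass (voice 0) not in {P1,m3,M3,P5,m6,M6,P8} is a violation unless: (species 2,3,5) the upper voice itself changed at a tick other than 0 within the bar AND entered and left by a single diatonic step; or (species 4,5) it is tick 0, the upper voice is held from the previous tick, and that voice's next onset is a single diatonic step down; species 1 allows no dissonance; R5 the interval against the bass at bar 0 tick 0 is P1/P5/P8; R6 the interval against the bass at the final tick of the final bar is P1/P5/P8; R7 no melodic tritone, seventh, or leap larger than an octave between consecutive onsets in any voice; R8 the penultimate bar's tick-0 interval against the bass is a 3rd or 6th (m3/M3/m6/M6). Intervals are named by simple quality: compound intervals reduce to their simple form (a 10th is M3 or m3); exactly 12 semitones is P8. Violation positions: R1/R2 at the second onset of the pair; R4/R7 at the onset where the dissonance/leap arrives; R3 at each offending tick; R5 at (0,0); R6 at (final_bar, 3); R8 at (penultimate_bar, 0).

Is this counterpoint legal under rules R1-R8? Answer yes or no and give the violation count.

bar 0: v0=E3 v1=E4 (P8)
bar 1: v0=F3 v1=A3 (M3)
bar 2: v0=A3 v1=C4 (m3)
bar 3: v0=B3 v1=B4 (P8)
bar 4: v0=C4 v1=G4 (P5)
bar 5: v0=D3 v1=B3 (M6)
bar 6: v0=E3 v1=E4 (P8)
  R2 @ bar3.0: A3/C4 m3 -> B3/B4 P8 similar
  R7 @ bar3.0: C4->B4 leap 11st
  R7 @ bar5.0: C4->D3 leap 10st
  R2 @ bar6.0: D3/B3 M6 -> E3/E4 P8 similar

No (4 violations)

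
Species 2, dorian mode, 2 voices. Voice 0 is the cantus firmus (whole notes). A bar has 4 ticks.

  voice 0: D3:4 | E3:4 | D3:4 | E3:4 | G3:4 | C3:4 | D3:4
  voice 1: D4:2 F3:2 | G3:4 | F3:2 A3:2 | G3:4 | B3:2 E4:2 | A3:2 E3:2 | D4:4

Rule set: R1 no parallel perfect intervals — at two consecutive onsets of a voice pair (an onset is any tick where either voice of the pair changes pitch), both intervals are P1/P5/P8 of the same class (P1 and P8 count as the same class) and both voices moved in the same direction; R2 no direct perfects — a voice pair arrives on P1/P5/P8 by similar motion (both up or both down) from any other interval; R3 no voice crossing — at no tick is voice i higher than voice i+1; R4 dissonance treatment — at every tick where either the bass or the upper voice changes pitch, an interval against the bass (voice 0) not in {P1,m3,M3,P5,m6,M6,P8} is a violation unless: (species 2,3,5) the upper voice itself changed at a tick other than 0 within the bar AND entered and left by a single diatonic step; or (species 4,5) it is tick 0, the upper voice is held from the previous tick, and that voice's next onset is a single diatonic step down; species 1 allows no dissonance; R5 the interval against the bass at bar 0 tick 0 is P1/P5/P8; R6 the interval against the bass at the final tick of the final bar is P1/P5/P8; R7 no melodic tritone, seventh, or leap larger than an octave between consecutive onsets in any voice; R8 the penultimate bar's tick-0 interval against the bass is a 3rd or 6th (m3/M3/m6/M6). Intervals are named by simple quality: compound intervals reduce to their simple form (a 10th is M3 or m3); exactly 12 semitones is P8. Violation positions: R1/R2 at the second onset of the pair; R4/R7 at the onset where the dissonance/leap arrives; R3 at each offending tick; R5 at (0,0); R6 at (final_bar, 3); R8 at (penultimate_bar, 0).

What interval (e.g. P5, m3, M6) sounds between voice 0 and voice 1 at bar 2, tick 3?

voice 0=D3 voice 1=A3 -> P5

P5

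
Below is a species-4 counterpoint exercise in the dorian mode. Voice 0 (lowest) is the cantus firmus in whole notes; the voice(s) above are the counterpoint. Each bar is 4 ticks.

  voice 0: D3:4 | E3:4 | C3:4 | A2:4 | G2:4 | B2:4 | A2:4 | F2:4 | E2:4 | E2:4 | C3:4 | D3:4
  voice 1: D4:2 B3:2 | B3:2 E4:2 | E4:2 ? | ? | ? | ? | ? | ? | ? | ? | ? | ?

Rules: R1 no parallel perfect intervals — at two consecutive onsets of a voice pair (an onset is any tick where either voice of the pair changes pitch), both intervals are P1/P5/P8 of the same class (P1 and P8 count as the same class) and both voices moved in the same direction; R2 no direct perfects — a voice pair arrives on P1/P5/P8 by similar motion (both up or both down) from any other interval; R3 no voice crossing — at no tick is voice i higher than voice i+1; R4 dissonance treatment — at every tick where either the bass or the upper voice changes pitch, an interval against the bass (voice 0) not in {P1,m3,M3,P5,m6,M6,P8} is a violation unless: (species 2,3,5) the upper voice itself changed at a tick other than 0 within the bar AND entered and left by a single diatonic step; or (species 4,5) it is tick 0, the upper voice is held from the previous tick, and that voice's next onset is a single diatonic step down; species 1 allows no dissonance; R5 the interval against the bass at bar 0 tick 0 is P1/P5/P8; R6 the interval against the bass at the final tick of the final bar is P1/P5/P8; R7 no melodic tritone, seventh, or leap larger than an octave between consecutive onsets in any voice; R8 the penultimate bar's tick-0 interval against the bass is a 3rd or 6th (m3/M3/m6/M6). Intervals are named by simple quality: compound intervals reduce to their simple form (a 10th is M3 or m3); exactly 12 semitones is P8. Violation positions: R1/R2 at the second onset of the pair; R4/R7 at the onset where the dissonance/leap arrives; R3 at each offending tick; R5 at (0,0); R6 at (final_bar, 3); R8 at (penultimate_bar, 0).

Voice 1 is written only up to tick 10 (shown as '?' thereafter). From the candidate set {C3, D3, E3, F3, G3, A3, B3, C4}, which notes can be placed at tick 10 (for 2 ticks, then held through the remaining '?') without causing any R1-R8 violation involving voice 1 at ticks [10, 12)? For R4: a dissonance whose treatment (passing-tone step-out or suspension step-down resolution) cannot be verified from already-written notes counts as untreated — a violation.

{A3, C4, E3, G3}

C3: violates R7
D3: violates R4,R7
E3: legal
F3: violates R4,R7
G3: legal
A3: legal
B3: violates R4
C4: legal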